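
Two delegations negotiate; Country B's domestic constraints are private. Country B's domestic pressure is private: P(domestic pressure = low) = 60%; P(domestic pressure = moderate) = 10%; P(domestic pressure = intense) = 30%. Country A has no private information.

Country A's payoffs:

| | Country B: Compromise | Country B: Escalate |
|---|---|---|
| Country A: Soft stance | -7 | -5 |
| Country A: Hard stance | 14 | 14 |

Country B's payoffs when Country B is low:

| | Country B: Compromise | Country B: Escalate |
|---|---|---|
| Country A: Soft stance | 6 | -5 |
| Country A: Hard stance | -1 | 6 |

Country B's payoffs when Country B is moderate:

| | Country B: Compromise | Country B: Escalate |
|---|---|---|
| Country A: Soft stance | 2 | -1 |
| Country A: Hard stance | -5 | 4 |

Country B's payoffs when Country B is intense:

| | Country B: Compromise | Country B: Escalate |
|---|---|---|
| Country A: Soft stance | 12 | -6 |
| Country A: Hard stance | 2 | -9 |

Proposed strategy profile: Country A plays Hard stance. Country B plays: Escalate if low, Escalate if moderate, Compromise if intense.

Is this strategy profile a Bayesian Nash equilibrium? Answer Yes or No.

Yes

A profile is a BNE iff every type of every player is best-responding given beliefs about the other side.
Country A plays Hard stance: E[Hard stance] = 0.6·(14) + 0.1·(14) + 0.3·(14) = 14; E[Soft stance] = -5.6. Best-responding. ✓
Country B (domestic pressure low), facing Hard stance: Compromise gives -1, Escalate gives 6. Proposed Escalate is best. ✓
Country B (domestic pressure moderate), facing Hard stance: Compromise gives -5, Escalate gives 4. Proposed Escalate is best. ✓
Country B (domestic pressure intense), facing Hard stance: Compromise gives 2, Escalate gives -9. Proposed Compromise is best. ✓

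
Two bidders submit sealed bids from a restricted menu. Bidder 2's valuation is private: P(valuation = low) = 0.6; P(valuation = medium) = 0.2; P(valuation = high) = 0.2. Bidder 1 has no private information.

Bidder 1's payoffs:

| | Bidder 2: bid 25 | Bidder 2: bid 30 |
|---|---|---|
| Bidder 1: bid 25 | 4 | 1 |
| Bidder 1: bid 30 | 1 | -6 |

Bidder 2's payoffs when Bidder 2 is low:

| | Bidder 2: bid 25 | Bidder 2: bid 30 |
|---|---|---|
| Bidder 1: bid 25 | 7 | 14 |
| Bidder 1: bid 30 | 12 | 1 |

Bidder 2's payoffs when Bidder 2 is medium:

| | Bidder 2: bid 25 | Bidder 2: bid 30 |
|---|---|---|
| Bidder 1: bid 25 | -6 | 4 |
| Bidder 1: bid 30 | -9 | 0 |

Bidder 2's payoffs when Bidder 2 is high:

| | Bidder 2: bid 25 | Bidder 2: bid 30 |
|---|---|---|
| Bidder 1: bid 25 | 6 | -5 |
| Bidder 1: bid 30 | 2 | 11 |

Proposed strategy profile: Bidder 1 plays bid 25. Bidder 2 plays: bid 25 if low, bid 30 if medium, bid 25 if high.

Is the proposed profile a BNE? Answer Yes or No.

No

Bidder 1 plays bid 25: E[bid 25] = 0.6·(4) + 0.2·(1) + 0.2·(4) = 3.4; E[bid 30] = -0.4. Best-responding. ✓
Bidder 2 (valuation low), facing bid 25: bid 25 gives 7, bid 30 gives 14. Proposed bid 25 is not best — profitable deviation exists. ✗
Bidder 2 (valuation medium), facing bid 25: bid 25 gives -6, bid 30 gives 4. Proposed bid 30 is best. ✓
Bidder 2 (valuation high), facing bid 25: bid 25 gives 6, bid 30 gives -5. Proposed bid 25 is best. ✓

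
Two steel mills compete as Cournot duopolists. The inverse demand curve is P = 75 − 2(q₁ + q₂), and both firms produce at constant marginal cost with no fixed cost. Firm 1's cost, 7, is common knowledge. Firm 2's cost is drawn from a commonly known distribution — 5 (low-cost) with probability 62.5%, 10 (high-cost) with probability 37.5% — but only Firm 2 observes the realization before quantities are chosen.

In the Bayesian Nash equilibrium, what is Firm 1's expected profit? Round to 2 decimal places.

255.95

Type-c best response for Firm 2: q₂(c) = (75 − c)/4 − q₁/2.
Firm 1 maximizes expected profit; its first-order condition is 75 − 4q₁ − 2E[q₂] − 7 = 0.
Substituting E[q₂] and solving: E[c₂] = 6.875, so q₁ = (75 − 2·7 + 6.875)/6 = 11.3125.
E[P] = 75 − 2·(q₁ + E[q₂]) = 29.625; Firm 1's expected profit = (E[P] − 7)·q₁ = (29.625 − 7)·11.3125 = 255.945.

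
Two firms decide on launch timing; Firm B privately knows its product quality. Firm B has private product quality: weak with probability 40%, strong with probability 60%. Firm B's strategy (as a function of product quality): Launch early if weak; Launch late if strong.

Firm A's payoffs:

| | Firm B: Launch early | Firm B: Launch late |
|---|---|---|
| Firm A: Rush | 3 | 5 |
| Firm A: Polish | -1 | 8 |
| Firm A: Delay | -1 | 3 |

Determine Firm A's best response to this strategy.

Compute Firm A's expected payoff for each action, taking the expectation over Firm B's type.
E[Rush] = 0.4·(3) + 0.6·(5) = 4.2
E[Polish] = 0.4·(-1) + 0.6·(8) = 4.4
E[Delay] = 0.4·(-1) + 0.6·(3) = 1.4
Best response: Polish (4.4 is the largest).

Polish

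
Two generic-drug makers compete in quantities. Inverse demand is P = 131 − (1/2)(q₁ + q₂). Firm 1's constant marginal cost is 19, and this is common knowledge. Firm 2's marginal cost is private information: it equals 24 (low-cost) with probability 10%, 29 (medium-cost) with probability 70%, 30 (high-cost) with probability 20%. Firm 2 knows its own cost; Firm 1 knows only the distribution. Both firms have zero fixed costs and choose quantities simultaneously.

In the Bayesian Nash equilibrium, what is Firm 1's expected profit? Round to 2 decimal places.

3291.31

Each type of Firm 2 best-responds to q₁; Firm 1 best-responds to the expected q₂ over Firm 2's types.
Firm 2 with cost c maximizes (131 − (1/2)(q₁+q₂) − c)·q₂, giving q₂(c) = (131 − c − (1/2)q₁).
E[c₂] = 0.1·24 + 0.7·29 + 0.2·30 = 28.7
Firm 1's FOC against E[q₂] yields q₁ = (131 − 2·19 + E[c₂])/(3/2) = (131 − 38 + 28.7)/(3/2) = 81.1333.
E[P] = 131 − (1/2)·(q₁ + E[q₂]) = 59.5667; Firm 1's expected profit = (E[P] − 19)·q₁ = (59.5667 − 19)·81.1333 = 3291.31.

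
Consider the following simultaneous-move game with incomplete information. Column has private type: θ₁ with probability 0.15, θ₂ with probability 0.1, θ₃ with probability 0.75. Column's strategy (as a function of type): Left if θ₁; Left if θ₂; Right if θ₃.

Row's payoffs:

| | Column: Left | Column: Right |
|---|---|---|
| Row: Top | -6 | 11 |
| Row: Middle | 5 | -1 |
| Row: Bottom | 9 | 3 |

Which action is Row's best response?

Top

E[Top] = 0.15·(-6) + 0.1·(-6) + 0.75·(11) = 6.75
E[Middle] = 0.15·(5) + 0.1·(5) + 0.75·(-1) = 0.5
E[Bottom] = 0.15·(9) + 0.1·(9) + 0.75·(3) = 4.5
Best response: Top (6.75 is the largest).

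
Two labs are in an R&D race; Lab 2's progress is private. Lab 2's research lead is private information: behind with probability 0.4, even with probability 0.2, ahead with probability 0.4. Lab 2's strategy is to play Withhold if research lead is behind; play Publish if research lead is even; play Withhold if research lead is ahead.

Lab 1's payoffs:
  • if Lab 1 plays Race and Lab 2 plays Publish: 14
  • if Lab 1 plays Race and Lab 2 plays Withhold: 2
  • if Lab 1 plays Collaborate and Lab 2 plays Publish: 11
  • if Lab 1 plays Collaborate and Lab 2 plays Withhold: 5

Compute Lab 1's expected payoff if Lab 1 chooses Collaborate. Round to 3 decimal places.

E[Collaborate] = 0.4·5 + 0.2·11 + 0.4·5 = 2 + 2.2 + 2 = 6.2

6.200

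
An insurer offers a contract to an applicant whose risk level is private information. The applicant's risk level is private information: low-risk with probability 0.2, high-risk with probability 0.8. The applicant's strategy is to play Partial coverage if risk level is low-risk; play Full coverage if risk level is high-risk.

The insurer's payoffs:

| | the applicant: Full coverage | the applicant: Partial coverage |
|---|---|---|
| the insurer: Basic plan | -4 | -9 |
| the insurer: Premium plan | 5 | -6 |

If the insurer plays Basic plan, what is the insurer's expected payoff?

-5

E[Basic plan] = 0.2·(-9) + 0.8·(-4) = (-1.8) + (-3.2) = -5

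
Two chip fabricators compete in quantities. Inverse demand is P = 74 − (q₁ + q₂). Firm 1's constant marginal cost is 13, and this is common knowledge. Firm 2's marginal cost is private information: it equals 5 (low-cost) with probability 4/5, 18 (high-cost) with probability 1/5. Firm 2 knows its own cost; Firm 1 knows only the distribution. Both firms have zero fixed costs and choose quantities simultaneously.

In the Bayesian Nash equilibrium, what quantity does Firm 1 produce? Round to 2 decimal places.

Type-c best response for Firm 2: q₂(c) = (74 − c)/2 − q₁/2.
Firm 1 maximizes expected profit; its first-order condition is 74 − 2q₁ − E[q₂] − 13 = 0.
Substituting E[q₂] and solving: E[c₂] = 7.6, so q₁ = (74 − 2·13 + 7.6)/3 = 18.5333.

18.53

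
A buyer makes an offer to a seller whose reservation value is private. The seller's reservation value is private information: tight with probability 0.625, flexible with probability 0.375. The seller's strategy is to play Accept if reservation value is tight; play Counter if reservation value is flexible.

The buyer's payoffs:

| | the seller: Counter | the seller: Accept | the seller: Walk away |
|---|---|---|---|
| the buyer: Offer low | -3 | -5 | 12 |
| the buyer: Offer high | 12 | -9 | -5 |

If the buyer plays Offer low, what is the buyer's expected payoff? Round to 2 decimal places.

E[Offer low] = 0.625·(-5) + 0.375·(-3) = (-3.125) + (-1.125) = -4.25

-4.25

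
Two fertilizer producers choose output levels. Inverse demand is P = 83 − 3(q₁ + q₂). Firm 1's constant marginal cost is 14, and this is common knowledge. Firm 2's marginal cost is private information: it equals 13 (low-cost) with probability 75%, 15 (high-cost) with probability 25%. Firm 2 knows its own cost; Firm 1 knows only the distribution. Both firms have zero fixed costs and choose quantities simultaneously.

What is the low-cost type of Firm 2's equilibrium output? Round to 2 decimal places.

7.86

Firm 2 with cost c maximizes (83 − 3(q₁+q₂) − c)·q₂, giving q₂(c) = (83 − c − 3q₁)/6.
E[c₂] = 0.75·13 + 0.25·15 = 13.5
Firm 1's FOC against E[q₂] yields q₁ = (83 − 2·14 + E[c₂])/9 = (83 − 28 + 13.5)/9 = 7.61111.
q₂(low-cost) = (83 − 13 − 3·7.61111)/6 = 7.86111.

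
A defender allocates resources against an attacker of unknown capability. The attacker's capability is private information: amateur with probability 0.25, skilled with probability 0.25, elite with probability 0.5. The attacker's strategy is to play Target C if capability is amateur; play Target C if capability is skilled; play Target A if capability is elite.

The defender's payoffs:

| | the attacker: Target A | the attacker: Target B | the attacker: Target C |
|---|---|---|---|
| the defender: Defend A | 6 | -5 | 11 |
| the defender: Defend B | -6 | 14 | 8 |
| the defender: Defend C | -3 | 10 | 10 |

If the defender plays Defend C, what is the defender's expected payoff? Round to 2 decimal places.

Take the expectation over the attacker's capability, weighting each type's action by its prior probability.
E[Defend C] = 0.25·10 + 0.25·10 + 0.5·(-3) = 2.5 + 2.5 + (-1.5) = 3.5

3.50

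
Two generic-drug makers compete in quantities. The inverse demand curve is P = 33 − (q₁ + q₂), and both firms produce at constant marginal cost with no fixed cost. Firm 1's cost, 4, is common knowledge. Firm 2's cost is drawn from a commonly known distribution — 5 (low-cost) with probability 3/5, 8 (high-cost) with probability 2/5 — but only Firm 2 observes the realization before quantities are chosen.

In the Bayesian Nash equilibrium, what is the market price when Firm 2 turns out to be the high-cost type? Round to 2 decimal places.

15.30

Firm 2 with cost c maximizes (33 − (q₁+q₂) − c)·q₂, giving q₂(c) = (33 − c − q₁)/2.
E[c₂] = 3/5·5 + 2/5·8 = 6.2
Firm 1's FOC against E[q₂] yields q₁ = (33 − 2·4 + E[c₂])/3 = (33 − 8 + 6.2)/3 = 10.4.
q₂(high-cost) = 7.3, so P = 33 − (10.4 + 7.3) = 15.3.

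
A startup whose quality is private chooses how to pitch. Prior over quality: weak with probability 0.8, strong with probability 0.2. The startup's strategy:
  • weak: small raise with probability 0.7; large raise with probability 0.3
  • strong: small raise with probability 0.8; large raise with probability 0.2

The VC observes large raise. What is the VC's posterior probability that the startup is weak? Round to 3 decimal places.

0.857

P(large raise) = 0.8·0.3 + 0.2·0.2 = 0.28
P(weak | large raise) = (0.8·0.3) / 0.28 = 0.24 / 0.28 = 0.857143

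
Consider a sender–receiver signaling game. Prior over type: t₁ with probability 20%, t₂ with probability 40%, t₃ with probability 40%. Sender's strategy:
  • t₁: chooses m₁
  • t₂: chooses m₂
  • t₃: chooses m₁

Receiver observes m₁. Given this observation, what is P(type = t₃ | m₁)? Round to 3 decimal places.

P(m₁) = 0.2·1 + 0.4·0 + 0.4·1 = 0.6
P(t₃ | m₁) = (0.4·1) / 0.6 = 0.4 / 0.6 = 0.666667

0.667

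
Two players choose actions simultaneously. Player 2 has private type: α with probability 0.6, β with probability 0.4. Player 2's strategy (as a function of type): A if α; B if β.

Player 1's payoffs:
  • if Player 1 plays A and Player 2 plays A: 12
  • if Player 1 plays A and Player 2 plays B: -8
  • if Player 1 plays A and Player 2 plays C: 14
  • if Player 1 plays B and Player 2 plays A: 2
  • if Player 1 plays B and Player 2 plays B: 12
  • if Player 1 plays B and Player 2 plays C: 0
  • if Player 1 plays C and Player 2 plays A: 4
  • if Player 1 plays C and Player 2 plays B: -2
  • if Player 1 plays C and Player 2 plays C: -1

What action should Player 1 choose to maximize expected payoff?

B

E[A] = 0.6·(12) + 0.4·(-8) = 4
E[B] = 0.6·(2) + 0.4·(12) = 6
E[C] = 0.6·(4) + 0.4·(-2) = 1.6
Best response: B (6 is the largest).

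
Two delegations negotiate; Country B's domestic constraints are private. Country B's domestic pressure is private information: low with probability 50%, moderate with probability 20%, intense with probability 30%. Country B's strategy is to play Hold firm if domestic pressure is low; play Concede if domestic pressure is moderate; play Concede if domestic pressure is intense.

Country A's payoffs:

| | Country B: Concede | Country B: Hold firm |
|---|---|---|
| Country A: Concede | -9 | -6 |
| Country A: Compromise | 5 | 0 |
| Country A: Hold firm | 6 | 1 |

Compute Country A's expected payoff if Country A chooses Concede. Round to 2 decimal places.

-7.50

Take the expectation over Country B's domestic pressure, weighting each type's action by its prior probability.
E[Concede] = 0.5·(-6) + 0.2·(-9) + 0.3·(-9) = (-3) + (-1.8) + (-2.7) = -7.5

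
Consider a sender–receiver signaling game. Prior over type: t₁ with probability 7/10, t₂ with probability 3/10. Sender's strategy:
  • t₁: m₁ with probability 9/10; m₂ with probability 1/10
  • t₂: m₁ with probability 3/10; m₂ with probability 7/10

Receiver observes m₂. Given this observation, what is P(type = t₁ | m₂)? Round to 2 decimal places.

P(m₂) = (7/10)·(1/10) + (3/10)·(7/10) = 7/25
P(t₁ | m₂) = ((7/10)·(1/10)) / (7/25) = (7/100) / (7/25) = 1/4

0.25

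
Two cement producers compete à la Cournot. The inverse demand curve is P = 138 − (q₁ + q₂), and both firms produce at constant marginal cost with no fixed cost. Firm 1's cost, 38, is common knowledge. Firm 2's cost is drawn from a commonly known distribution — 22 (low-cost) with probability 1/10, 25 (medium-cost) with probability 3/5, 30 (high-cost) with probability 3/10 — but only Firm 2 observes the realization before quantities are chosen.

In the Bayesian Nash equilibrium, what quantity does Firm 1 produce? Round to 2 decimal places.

29.40

Firm 2 with cost c maximizes (138 − (q₁+q₂) − c)·q₂, giving q₂(c) = (138 − c − q₁)/2.
E[c₂] = 1/10·22 + 3/5·25 + 3/10·30 = 26.2
Firm 1's FOC against E[q₂] yields q₁ = (138 − 2·38 + E[c₂])/3 = (138 − 76 + 26.2)/3 = 29.4.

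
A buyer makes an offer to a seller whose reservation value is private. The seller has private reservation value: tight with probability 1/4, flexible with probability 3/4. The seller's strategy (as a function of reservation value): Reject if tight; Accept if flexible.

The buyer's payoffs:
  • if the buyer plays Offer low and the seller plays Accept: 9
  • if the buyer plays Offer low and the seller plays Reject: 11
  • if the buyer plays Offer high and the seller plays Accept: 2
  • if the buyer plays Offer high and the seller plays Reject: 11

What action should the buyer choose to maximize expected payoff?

Offer low

E[Offer low] = 1/4·(11) + 3/4·(9) = 19/2
E[Offer high] = 1/4·(11) + 3/4·(2) = 17/4
Best response: Offer low (19/2 is the largest).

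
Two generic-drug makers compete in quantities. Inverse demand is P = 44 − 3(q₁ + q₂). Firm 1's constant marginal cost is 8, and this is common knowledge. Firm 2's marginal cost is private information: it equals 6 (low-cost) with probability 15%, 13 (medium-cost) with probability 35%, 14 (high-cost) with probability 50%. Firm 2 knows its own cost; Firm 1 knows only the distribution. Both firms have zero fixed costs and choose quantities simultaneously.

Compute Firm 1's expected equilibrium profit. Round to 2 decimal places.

Firm 2 with cost c maximizes (44 − 3(q₁+q₂) − c)·q₂, giving q₂(c) = (44 − c − 3q₁)/6.
E[c₂] = 0.15·6 + 0.35·13 + 0.5·14 = 12.45
Firm 1's FOC against E[q₂] yields q₁ = (44 − 2·8 + E[c₂])/9 = (44 − 16 + 12.45)/9 = 4.49444.
E[P] = 44 − 3·(q₁ + E[q₂]) = 21.4833; Firm 1's expected profit = (E[P] − 8)·q₁ = (21.4833 − 8)·4.49444 = 60.6001.

60.60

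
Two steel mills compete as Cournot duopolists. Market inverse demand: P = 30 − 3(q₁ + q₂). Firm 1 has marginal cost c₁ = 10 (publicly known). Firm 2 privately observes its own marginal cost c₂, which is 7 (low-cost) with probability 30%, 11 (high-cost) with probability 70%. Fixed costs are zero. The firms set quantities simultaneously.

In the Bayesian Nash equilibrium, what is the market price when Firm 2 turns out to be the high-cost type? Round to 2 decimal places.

17.20

Type-c best response for Firm 2: q₂(c) = (30 − c)/6 − q₁/2.
Firm 1 maximizes expected profit; its first-order condition is 30 − 6q₁ − 3E[q₂] − 10 = 0.
Substituting E[q₂] and solving: E[c₂] = 9.8, so q₁ = (30 − 2·10 + 9.8)/9 = 2.2.
q₂(high-cost) = 2.06667, so P = 30 − 3·(2.2 + 2.06667) = 17.2.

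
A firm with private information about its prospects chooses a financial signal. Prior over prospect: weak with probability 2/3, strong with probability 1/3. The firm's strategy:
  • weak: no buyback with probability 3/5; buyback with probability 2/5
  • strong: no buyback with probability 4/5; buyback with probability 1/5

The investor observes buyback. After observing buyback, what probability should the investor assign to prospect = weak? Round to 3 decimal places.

0.800

P(buyback) = (2/3)·(2/5) + (1/3)·(1/5) = 1/3
P(weak | buyback) = ((2/3)·(2/5)) / (1/3) = (4/15) / (1/3) = 4/5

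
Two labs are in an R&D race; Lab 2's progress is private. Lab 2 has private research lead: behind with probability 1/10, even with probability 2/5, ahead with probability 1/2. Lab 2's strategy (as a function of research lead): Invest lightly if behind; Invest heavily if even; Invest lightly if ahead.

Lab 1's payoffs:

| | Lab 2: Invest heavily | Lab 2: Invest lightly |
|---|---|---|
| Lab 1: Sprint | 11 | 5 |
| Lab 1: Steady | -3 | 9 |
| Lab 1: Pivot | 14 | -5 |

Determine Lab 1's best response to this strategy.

Compute Lab 1's expected payoff for each action, taking the expectation over Lab 2's type.
E[Sprint] = 1/10·(5) + 2/5·(11) + 1/2·(5) = 37/5
E[Steady] = 1/10·(9) + 2/5·(-3) + 1/2·(9) = 21/5
E[Pivot] = 1/10·(-5) + 2/5·(14) + 1/2·(-5) = 13/5
Best response: Sprint (37/5 is the largest).

Sprint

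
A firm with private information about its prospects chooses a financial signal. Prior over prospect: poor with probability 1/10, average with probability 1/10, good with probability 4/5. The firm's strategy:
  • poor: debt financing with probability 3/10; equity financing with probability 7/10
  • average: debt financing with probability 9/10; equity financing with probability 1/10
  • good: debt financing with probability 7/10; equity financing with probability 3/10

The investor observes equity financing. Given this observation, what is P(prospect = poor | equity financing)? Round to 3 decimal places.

P(equity financing) = (1/10)·(7/10) + (1/10)·(1/10) + (4/5)·(3/10) = 8/25
P(poor | equity financing) = ((1/10)·(7/10)) / (8/25) = (7/100) / (8/25) = 7/32

0.219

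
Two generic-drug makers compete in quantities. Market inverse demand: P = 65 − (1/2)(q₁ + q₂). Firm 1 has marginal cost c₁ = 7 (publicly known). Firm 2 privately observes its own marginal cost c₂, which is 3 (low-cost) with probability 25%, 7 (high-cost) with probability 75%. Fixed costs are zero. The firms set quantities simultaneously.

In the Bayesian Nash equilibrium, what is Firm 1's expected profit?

Type-c best response for Firm 2: q₂(c) = (65 − c) − q₁/2.
Firm 1 maximizes expected profit; its first-order condition is 65 − q₁ − (1/2)E[q₂] − 7 = 0.
Substituting E[q₂] and solving: E[c₂] = 6, so q₁ = (65 − 2·7 + 6)/(3/2) = 38.
E[P] = 65 − (1/2)·(q₁ + E[q₂]) = 26; Firm 1's expected profit = (E[P] − 7)·q₁ = (26 − 7)·38 = 722.

722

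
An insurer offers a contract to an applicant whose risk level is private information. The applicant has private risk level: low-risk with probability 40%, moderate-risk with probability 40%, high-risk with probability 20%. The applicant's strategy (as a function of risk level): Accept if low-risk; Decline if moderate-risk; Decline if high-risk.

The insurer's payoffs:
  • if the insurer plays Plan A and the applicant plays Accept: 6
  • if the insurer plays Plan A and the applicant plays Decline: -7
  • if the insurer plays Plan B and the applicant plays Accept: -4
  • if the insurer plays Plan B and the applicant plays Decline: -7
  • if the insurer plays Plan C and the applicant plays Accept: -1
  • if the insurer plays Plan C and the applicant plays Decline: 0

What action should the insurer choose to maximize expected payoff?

E[Plan A] = 0.4·(6) + 0.4·(-7) + 0.2·(-7) = -1.8
E[Plan B] = 0.4·(-4) + 0.4·(-7) + 0.2·(-7) = -5.8
E[Plan C] = 0.4·(-1) + 0.4·(0) + 0.2·(0) = -0.4
Best response: Plan C (-0.4 is the largest).

Plan C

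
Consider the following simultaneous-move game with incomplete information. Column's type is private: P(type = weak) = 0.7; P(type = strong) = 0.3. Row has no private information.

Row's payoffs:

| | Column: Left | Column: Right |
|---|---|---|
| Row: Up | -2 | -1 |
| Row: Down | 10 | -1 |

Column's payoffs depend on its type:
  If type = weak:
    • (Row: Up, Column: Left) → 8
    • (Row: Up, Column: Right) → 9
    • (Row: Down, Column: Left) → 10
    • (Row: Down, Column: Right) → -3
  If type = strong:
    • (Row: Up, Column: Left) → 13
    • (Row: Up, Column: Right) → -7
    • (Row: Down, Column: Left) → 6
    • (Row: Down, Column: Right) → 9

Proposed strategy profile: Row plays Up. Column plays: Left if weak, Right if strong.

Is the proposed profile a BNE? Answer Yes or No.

No

A profile is a BNE iff every type of every player is best-responding given beliefs about the other side.
Row plays Up: E[Up] = 0.7·(-2) + 0.3·(-1) = -1.7; E[Down] = 6.7. Not best-responding. ✗
Column (type weak), facing Up: Left gives 8, Right gives 9. Proposed Left is not best — profitable deviation exists. ✗
Column (type strong), facing Up: Left gives 13, Right gives -7. Proposed Right is not best — profitable deviation exists. ✗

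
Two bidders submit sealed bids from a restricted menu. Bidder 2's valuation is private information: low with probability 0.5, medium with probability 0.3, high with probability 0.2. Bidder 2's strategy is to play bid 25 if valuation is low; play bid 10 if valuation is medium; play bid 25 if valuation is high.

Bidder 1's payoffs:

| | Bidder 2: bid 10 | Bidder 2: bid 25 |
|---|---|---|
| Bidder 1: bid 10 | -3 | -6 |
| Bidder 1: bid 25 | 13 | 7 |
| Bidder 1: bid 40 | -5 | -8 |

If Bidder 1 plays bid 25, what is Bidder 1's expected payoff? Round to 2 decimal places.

8.80

E[bid 25] = 0.5·7 + 0.3·13 + 0.2·7 = 3.5 + 3.9 + 1.4 = 8.8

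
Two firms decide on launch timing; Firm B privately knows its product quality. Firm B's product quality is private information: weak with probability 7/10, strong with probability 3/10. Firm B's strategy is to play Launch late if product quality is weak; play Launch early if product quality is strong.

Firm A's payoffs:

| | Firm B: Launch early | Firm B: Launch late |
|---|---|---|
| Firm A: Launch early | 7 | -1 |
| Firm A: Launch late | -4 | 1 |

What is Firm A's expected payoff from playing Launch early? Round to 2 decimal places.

E[Launch early] = 7/10·(-1) + 3/10·7 = (-7/10) + 21/10 = 7/5

1.40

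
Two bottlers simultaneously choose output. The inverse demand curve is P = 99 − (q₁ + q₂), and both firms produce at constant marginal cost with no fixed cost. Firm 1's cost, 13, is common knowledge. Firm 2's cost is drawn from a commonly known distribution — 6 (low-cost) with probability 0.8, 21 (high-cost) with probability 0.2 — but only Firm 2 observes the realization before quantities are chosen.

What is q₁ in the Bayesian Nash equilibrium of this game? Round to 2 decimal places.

27.33

Each type of Firm 2 best-responds to q₁; Firm 1 best-responds to the expected q₂ over Firm 2's types.
Firm 2 with cost c maximizes (99 − (q₁+q₂) − c)·q₂, giving q₂(c) = (99 − c − q₁)/2.
E[c₂] = 0.8·6 + 0.2·21 = 9
Firm 1's FOC against E[q₂] yields q₁ = (99 − 2·13 + E[c₂])/3 = (99 − 26 + 9)/3 = 27.3333.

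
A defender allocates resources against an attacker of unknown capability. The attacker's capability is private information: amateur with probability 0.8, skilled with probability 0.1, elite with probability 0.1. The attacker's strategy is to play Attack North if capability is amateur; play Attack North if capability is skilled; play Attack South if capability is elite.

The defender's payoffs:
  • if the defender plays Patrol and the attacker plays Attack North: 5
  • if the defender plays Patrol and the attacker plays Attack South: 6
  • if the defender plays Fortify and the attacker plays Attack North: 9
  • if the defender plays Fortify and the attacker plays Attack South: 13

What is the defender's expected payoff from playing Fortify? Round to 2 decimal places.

E[Fortify] = 0.8·9 + 0.1·9 + 0.1·13 = 7.2 + 0.9 + 1.3 = 9.4

9.40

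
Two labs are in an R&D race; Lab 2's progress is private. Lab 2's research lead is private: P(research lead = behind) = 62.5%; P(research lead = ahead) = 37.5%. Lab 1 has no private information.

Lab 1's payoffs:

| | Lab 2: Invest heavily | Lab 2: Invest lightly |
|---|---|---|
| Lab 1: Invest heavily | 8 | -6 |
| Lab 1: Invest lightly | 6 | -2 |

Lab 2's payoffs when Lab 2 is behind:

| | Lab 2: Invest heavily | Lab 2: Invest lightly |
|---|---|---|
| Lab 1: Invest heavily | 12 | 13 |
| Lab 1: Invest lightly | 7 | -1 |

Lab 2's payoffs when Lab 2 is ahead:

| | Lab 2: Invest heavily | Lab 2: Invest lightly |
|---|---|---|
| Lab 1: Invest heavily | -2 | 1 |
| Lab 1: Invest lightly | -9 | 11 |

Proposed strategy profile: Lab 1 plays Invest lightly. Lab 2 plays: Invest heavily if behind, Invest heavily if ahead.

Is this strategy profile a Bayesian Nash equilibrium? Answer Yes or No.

No

Lab 1 plays Invest lightly: E[Invest lightly] = 0.625·(6) + 0.375·(6) = 6; E[Invest heavily] = 8. Not best-responding. ✗
Lab 2 (research lead behind), facing Invest lightly: Invest heavily gives 7, Invest lightly gives -1. Proposed Invest heavily is best. ✓
Lab 2 (research lead ahead), facing Invest lightly: Invest heavily gives -9, Invest lightly gives 11. Proposed Invest heavily is not best — profitable deviation exists. ✗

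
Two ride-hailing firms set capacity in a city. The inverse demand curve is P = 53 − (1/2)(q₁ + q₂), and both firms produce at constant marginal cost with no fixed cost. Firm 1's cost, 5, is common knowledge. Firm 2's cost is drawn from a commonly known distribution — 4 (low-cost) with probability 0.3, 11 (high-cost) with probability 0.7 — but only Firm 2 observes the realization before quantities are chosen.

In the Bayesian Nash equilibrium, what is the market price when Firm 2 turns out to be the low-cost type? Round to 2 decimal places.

Type-c best response for Firm 2: q₂(c) = (53 − c) − q₁/2.
Firm 1 maximizes expected profit; its first-order condition is 53 − q₁ − (1/2)E[q₂] − 5 = 0.
Substituting E[q₂] and solving: E[c₂] = 8.9, so q₁ = (53 − 2·5 + 8.9)/(3/2) = 34.6.
q₂(low-cost) = 31.7, so P = 53 − (1/2)·(34.6 + 31.7) = 19.85.

19.85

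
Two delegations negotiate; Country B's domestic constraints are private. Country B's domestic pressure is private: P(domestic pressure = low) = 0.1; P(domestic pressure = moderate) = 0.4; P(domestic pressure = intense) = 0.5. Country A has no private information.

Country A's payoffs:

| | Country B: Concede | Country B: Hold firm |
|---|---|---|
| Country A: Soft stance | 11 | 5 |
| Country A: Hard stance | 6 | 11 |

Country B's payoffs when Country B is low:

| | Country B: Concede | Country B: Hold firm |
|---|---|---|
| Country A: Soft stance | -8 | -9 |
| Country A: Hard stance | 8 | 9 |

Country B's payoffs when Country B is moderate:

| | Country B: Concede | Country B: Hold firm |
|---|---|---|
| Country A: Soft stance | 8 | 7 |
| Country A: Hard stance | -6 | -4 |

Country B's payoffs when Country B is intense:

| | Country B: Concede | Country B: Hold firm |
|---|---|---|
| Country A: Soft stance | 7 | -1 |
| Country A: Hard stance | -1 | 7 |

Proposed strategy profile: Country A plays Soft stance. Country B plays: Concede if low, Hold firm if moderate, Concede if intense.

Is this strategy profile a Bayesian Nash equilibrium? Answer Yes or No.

No

Country A plays Soft stance: E[Soft stance] = 0.1·(11) + 0.4·(5) + 0.5·(11) = 8.6; E[Hard stance] = 8. Best-responding. ✓
Country B (domestic pressure low), facing Soft stance: Concede gives -8, Hold firm gives -9. Proposed Concede is best. ✓
Country B (domestic pressure moderate), facing Soft stance: Concede gives 8, Hold firm gives 7. Proposed Hold firm is not best — profitable deviation exists. ✗
Country B (domestic pressure intense), facing Soft stance: Concede gives 7, Hold firm gives -1. Proposed Concede is best. ✓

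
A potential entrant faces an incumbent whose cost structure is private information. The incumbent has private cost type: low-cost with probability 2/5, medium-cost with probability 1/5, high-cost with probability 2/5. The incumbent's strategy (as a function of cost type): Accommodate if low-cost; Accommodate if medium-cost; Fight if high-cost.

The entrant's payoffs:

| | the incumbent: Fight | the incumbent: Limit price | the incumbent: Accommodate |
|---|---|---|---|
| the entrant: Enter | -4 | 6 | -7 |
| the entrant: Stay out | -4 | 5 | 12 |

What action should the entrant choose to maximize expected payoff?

Stay out

E[Enter] = 2/5·(-7) + 1/5·(-7) + 2/5·(-4) = -29/5
E[Stay out] = 2/5·(12) + 1/5·(12) + 2/5·(-4) = 28/5
Best response: Stay out (28/5 is the largest).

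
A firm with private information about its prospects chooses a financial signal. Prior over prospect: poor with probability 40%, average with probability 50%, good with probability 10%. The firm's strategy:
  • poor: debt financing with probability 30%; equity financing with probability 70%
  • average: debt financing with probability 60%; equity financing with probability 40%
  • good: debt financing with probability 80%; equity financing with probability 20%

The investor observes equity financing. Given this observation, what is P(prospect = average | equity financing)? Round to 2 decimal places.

0.40

P(equity financing) = 0.4·0.7 + 0.5·0.4 + 0.1·0.2 = 0.5
P(average | equity financing) = (0.5·0.4) / 0.5 = 0.2 / 0.5 = 0.4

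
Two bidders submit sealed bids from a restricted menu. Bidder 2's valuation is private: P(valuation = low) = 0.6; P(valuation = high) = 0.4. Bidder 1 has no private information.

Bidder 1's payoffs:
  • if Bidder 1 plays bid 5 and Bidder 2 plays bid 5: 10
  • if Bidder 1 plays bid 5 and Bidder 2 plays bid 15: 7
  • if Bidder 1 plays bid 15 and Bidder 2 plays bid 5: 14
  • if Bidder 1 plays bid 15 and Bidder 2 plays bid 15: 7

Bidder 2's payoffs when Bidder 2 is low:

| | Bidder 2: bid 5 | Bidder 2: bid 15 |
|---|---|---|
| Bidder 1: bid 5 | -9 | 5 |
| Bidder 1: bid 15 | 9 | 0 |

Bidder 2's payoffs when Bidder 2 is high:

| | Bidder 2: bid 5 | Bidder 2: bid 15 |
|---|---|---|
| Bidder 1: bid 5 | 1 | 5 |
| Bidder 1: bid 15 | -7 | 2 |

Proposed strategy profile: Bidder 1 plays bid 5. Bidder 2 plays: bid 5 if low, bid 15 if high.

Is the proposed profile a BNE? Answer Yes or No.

No

Bidder 1 plays bid 5: E[bid 5] = 0.6·(10) + 0.4·(7) = 8.8; E[bid 15] = 11.2. Not best-responding. ✗
Bidder 2 (valuation low), facing bid 5: bid 5 gives -9, bid 15 gives 5. Proposed bid 5 is not best — profitable deviation exists. ✗
Bidder 2 (valuation high), facing bid 5: bid 5 gives 1, bid 15 gives 5. Proposed bid 15 is best. ✓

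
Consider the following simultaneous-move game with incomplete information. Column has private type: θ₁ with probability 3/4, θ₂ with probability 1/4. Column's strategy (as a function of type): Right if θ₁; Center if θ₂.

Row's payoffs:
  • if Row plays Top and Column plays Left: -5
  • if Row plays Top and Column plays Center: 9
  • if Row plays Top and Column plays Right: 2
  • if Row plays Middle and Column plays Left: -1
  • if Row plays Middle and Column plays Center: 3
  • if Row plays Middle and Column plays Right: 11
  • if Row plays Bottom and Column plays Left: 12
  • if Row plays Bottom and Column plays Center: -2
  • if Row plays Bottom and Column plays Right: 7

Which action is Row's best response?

Middle

E[Top] = 3/4·(2) + 1/4·(9) = 15/4
E[Middle] = 3/4·(11) + 1/4·(3) = 9
E[Bottom] = 3/4·(7) + 1/4·(-2) = 19/4
Best response: Middle (9 is the largest).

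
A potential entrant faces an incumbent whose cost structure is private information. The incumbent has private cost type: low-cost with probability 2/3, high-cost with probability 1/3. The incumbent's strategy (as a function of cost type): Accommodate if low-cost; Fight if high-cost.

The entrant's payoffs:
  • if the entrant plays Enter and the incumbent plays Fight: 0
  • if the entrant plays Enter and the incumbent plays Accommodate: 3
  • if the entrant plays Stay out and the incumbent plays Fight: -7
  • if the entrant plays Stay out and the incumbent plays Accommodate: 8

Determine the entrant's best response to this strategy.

E[Enter] = 2/3·(3) + 1/3·(0) = 2
E[Stay out] = 2/3·(8) + 1/3·(-7) = 3
Best response: Stay out (3 is the largest).

Stay out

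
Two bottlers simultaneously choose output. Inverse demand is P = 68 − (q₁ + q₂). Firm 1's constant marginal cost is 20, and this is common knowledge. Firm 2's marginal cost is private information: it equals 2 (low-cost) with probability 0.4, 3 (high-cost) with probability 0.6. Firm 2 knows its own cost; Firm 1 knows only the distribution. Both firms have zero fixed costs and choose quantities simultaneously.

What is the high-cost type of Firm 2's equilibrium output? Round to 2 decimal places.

27.40

Each type of Firm 2 best-responds to q₁; Firm 1 best-responds to the expected q₂ over Firm 2's types.
Firm 2 with cost c maximizes (68 − (q₁+q₂) − c)·q₂, giving q₂(c) = (68 − c − q₁)/2.
E[c₂] = 0.4·2 + 0.6·3 = 2.6
Firm 1's FOC against E[q₂] yields q₁ = (68 − 2·20 + E[c₂])/3 = (68 − 40 + 2.6)/3 = 10.2.
q₂(high-cost) = (68 − 3 − 10.2)/2 = 27.4.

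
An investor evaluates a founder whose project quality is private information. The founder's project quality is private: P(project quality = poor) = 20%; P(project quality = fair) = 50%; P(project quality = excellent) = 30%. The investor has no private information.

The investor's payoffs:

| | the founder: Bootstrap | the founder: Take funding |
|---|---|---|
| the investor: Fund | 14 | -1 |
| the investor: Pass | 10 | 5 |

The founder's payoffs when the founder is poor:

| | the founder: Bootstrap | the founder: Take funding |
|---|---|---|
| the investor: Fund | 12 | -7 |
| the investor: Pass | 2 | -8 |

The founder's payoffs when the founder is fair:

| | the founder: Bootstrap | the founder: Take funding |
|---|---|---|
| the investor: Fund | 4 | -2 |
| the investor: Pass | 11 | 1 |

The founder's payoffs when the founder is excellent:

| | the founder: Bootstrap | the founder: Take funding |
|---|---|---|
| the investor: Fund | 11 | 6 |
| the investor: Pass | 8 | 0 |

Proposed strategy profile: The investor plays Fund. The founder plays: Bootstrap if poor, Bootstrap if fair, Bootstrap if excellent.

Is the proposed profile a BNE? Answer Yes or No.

The investor plays Fund: E[Fund] = 0.2·(14) + 0.5·(14) + 0.3·(14) = 14; E[Pass] = 10. Best-responding. ✓
The founder (project quality poor), facing Fund: Bootstrap gives 12, Take funding gives -7. Proposed Bootstrap is best. ✓
The founder (project quality fair), facing Fund: Bootstrap gives 4, Take funding gives -2. Proposed Bootstrap is best. ✓
The founder (project quality excellent), facing Fund: Bootstrap gives 11, Take funding gives 6. Proposed Bootstrap is best. ✓

Yes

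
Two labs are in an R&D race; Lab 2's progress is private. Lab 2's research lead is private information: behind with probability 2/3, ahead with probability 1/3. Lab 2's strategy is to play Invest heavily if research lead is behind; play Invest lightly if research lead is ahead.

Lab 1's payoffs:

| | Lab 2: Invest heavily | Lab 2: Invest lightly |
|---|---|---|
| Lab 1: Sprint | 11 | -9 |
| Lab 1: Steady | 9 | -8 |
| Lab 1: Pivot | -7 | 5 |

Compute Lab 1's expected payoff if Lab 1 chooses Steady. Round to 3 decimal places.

3.333

E[Steady] = 2/3·9 + 1/3·(-8) = 6 + (-8/3) = 10/3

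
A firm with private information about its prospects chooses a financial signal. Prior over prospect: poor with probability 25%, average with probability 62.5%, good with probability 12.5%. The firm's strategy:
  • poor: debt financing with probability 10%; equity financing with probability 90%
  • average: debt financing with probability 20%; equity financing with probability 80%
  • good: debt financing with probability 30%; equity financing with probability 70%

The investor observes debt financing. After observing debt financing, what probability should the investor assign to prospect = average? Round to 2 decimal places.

0.67

P(debt financing) = 0.25·0.1 + 0.625·0.2 + 0.125·0.3 = 0.1875
P(average | debt financing) = (0.625·0.2) / 0.1875 = 0.125 / 0.1875 = 0.666667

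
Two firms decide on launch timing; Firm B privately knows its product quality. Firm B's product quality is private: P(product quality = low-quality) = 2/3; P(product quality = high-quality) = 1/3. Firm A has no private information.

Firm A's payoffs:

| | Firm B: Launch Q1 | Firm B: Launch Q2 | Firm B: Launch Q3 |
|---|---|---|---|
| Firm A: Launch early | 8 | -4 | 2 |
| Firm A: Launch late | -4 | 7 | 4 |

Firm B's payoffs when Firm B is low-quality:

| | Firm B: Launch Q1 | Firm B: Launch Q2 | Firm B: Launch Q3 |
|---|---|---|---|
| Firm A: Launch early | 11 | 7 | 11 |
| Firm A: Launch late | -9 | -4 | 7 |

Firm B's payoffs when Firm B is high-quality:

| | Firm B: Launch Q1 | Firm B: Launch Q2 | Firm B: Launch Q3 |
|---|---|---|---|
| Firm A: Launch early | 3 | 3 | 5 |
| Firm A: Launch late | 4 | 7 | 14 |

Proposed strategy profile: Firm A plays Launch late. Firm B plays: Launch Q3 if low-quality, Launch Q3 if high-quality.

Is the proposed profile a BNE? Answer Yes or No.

Yes

Firm A plays Launch late: E[Launch late] = 2/3·(4) + 1/3·(4) = 4; E[Launch early] = 2. Best-responding. ✓
Firm B (product quality low-quality), facing Launch late: Launch Q1 gives -9, Launch Q2 gives -4, Launch Q3 gives 7. Proposed Launch Q3 is best. ✓
Firm B (product quality high-quality), facing Launch late: Launch Q1 gives 4, Launch Q2 gives 7, Launch Q3 gives 14. Proposed Launch Q3 is best. ✓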